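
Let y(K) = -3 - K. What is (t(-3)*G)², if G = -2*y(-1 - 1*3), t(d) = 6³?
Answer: 186624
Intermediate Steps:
t(d) = 216
G = -2 (G = -2*(-3 - (-1 - 1*3)) = -2*(-3 - (-1 - 3)) = -2*(-3 - 1*(-4)) = -2*(-3 + 4) = -2*1 = -2)
(t(-3)*G)² = (216*(-2))² = (-432)² = 186624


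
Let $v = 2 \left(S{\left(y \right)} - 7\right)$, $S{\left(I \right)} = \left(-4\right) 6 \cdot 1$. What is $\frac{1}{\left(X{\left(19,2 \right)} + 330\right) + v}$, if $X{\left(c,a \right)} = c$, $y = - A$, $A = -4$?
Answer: $\frac{1}{287} \approx 0.0034843$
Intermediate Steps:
$y = 4$ ($y = \left(-1\right) \left(-4\right) = 4$)
$S{\left(I \right)} = -24$ ($S{\left(I \right)} = \left(-24\right) 1 = -24$)
$v = -62$ ($v = 2 \left(-24 - 7\right) = 2 \left(-31\right) = -62$)
$\frac{1}{\left(X{\left(19,2 \right)} + 330\right) + v} = \frac{1}{\left(19 + 330\right) - 62} = \frac{1}{349 - 62} = \frac{1}{287}$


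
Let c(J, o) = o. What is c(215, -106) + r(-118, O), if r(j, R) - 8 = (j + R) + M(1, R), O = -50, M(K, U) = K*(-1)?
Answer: -267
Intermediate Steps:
M(K, U) = -K
r(j, R) = 7 + R + j (r(j, R) = 8 + ((j + R) - 1*1) = 8 + ((R + j) - 1) = 8 + (-1 + R + j) = 7 + R + j)
c(215, -106) + r(-118, O) = -106 + (7 - 50 - 118) = -106 - 161 = -267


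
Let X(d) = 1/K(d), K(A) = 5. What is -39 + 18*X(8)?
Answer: -177/5 ≈ -35.400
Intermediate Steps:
X(d) = ⅕ (X(d) = 1/5 = ⅕)
-39 + 18*X(8) = -39 + 18*(⅕) = -39 + 18/5 = -177/5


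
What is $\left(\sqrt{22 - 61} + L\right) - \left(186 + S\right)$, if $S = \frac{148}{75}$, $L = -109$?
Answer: $- \frac{22273}{75} + i \sqrt{39} \approx -296.97 + 6.245 i$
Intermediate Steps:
$S = \frac{148}{75}$ ($S = 148 \cdot \frac{1}{75} = \frac{148}{75} \approx 1.9733$)
$\left(\sqrt{22 - 61} + L\right) - \left(186 + S\right) = \left(\sqrt{22 - 61} - 109\right) - \left(186 + \frac{148}{75}\right) = \left(\sqrt{-39} - 109\right) - \frac{14098}{75} = \left(i \sqrt{39} - 109\right) - \frac{14098}{75} = \left(-109 + i \sqrt{39}\right) - \frac{14098}{75} = - \frac{22273}{75} + i \sqrt{39}$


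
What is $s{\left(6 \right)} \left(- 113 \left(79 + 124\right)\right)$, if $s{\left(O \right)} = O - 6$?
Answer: $0$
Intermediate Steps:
$s{\left(O \right)} = -6 + O$ ($s{\left(O \right)} = O - 6 = -6 + O$)
$s{\left(6 \right)} \left(- 113 \left(79 + 124\right)\right) = \left(-6 + 6\right) \left(- 113 \left(79 + 124\right)\right) = 0 \left(\left(-113\right) 203\right) = 0 \left(-22939\right) = 0$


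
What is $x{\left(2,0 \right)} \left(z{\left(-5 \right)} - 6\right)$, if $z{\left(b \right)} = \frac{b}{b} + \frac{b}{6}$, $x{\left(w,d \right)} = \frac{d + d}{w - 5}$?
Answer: $0$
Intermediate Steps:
$x{\left(w,d \right)} = \frac{2 d}{-5 + w}$
$z{\left(b \right)} = 1 + \frac{b}{6}$ ($z{\left(b \right)} = 1 + b \frac{1}{6} = 1 + \frac{b}{6}$)
$x{\left(2,0 \right)} \left(z{\left(-5 \right)} - 6\right) = 2 \cdot 0 \frac{1}{-5 + 2} \left(\left(1 + \frac{1}{6} \left(-5\right)\right) - 6\right) = 2 \cdot 0 \frac{1}{-3} \left(\left(1 - \frac{5}{6}\right) - 6\right) = 2 \cdot 0 \left(- \frac{1}{3}\right) \left(\frac{1}{6} - 6\right) = 0 \left(- \frac{35}{6}\right) = 0$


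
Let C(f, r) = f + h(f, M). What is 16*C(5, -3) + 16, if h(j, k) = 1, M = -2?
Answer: 112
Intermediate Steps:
C(f, r) = 1 + f (C(f, r) = f + 1 = 1 + f)
16*C(5, -3) + 16 = 16*(1 + 5) + 16 = 16*6 + 16 = 96 + 16 = 112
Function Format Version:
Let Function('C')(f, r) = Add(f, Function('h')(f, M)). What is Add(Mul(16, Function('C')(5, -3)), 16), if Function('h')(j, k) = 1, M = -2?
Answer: 112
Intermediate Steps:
Function('C')(f, r) = Add(1, f) (Function('C')(f, r) = Add(f, 1) = Add(1, f))
Add(Mul(16, Function('C')(5, -3)), 16) = Add(Mul(16, Add(1, 5)), 16) = Add(Mul(16, 6), 16) = Add(96, 16) = 112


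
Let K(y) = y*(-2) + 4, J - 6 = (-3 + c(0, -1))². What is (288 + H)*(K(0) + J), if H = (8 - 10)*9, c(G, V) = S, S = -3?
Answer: 12420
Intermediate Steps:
c(G, V) = -3
J = 42 (J = 6 + (-3 - 3)² = 6 + (-6)² = 6 + 36 = 42)
H = -18 (H = -2*9 = -18)
K(y) = 4 - 2*y (K(y) = -2*y + 4 = 4 - 2*y)
(288 + H)*(K(0) + J) = (288 - 18)*((4 - 2*0) + 42) = 270*((4 + 0) + 42) = 270*(4 + 42) = 270*46 = 12420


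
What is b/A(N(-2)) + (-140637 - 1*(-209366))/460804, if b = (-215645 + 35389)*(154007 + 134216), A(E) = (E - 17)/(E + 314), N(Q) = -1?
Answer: 3746700221663861249/4147236 ≈ 9.0342e+11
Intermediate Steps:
A(E) = (-17 + E)/(314 + E)
b = -51953925088 (b = -180256*288223 = -51953925088)
b/A(N(-2)) + (-140637 - 1*(-209366))/460804 = -51953925088*(314 - 1)/(-17 - 1) + (-140637 - 1*(-209366))/460804 = -51953925088/(-18/313) + (-140637 + 209366)*(1/460804) = -51953925088/((1/313)*(-18)) + 68729*(1/460804) = -51953925088/(-18/313) + 68729/460804 = -51953925088*(-313/18) + 68729/460804 = 8130789276272/9 + 68729/460804 = 3746700221663861249/4147236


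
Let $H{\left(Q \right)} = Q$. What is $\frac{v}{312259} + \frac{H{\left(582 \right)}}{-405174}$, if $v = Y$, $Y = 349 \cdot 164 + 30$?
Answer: $\frac{3836826591}{21086538011} \approx 0.18196$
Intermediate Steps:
$Y = 57266$ ($Y = 57236 + 30 = 57266$)
$v = 57266$
$\frac{v}{312259} + \frac{H{\left(582 \right)}}{-405174} = \frac{57266}{312259} + \frac{582}{-405174} = 57266 \cdot \frac{1}{312259} + 582 \left(- \frac{1}{405174}\right) = \frac{57266}{312259} - \frac{97}{67529} = \frac{3836826591}{21086538011}$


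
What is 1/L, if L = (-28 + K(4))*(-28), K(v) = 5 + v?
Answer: 1/532 ≈ 0.0018797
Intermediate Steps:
L = 532 (L = (-28 + (5 + 4))*(-28) = (-28 + 9)*(-28) = -19*(-28) = 532)
1/L = 1/532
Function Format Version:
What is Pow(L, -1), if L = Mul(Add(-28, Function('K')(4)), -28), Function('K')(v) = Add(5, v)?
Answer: Rational(1, 532) ≈ 0.0018797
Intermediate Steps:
L = 532 (L = Mul(Add(-28, Add(5, 4)), -28) = Mul(Add(-28, 9), -28) = Mul(-19, -28) = 532)
Pow(L, -1) = Pow(532, -1) = Rational(1, 532)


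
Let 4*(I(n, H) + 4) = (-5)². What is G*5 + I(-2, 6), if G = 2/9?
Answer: 121/36 ≈ 3.3611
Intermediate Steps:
I(n, H) = 9/4 (I(n, H) = -4 + (¼)*(-5)² = -4 + (¼)*25 = -4 + 25/4 = 9/4)
G = 2/9 (G = 2*(⅑) = 2/9 ≈ 0.22222)
G*5 + I(-2, 6) = (2/9)*5 + 9/4 = 10/9 + 9/4 = 121/36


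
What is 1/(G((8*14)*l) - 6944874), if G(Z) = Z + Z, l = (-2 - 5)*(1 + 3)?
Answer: -1/6951146 ≈ -1.4386e-7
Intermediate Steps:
l = -28 (l = -7*4 = -28)
G(Z) = 2*Z
1/(G((8*14)*l) - 6944874) = 1/(2*((8*14)*(-28)) - 6944874) = 1/(2*(112*(-28)) - 6944874) = 1/(2*(-3136) - 6944874) = 1/(-6272 - 6944874) = 1/(-6951146) = -1/6951146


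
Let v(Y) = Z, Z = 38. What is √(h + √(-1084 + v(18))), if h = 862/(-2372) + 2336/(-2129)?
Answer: √(-9312417746430 + 6375594700036*I*√1046)/2524994 ≈ 3.9316 + 4.1131*I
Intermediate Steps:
v(Y) = 38
h = -3688095/2524994 (h = 862*(-1/2372) + 2336*(-1/2129) = -431/1186 - 2336/2129 = -3688095/2524994 ≈ -1.4606)
√(h + √(-1084 + v(18))) = √(-3688095/2524994 + √(-1084 + 38)) = √(-3688095/2524994 + √(-1046)) = √(-3688095/2524994 + I*√1046)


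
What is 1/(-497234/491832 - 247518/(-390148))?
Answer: -2180537172/821108837 ≈ -2.6556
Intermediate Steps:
1/(-497234/491832 - 247518/(-390148)) = 1/(-497234*1/491832 - 247518*(-1/390148)) = 1/(-248617/245916 + 123759/195074) = 1/(-821108837/2180537172) = -2180537172/821108837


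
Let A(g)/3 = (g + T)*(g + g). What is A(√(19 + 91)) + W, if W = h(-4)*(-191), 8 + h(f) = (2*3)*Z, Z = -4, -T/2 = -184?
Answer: 6772 + 2208*√110 ≈ 29930.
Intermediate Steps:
T = 368 (T = -2*(-184) = 368)
A(g) = 6*g*(368 + g) (A(g) = 3*((g + 368)*(g + g)) = 3*((368 + g)*(2*g)) = 3*(2*g*(368 + g)) = 6*g*(368 + g))
h(f) = -32 (h(f) = -8 + (2*3)*(-4) = -8 + 6*(-4) = -8 - 24 = -32)
W = 6112 (W = -32*(-191) = 6112)
A(√(19 + 91)) + W = 6*√(19 + 91)*(368 + √(19 + 91)) + 6112 = 6*√110*(368 + √110) + 6112 = 6112 + 6*√110*(368 + √110)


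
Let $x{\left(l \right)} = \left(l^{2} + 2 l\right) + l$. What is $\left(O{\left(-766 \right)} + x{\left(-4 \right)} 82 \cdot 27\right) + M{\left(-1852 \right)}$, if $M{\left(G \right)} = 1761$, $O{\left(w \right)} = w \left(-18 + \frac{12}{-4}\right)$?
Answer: $26703$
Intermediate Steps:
$O{\left(w \right)} = - 21 w$ ($O{\left(w \right)} = w \left(-18 + 12 \left(- \frac{1}{4}\right)\right) = w \left(-18 - 3\right) = w \left(-21\right) = - 21 w$)
$x{\left(l \right)} = l^{2} + 3 l$
$\left(O{\left(-766 \right)} + x{\left(-4 \right)} 82 \cdot 27\right) + M{\left(-1852 \right)} = \left(\left(-21\right) \left(-766\right) + - 4 \left(3 - 4\right) 82 \cdot 27\right) + 1761 = \left(16086 + \left(-4\right) \left(-1\right) 82 \cdot 27\right) + 1761 = \left(16086 + 4 \cdot 82 \cdot 27\right) + 1761 = \left(16086 + 328 \cdot 27\right) + 1761 = \left(16086 + 8856\right) + 1761 = 24942 + 1761 = 26703$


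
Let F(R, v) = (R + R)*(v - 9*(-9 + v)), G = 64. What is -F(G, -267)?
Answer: -283776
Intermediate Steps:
F(R, v) = 2*R*(81 - 8*v) (F(R, v) = (2*R)*(v + (81 - 9*v)) = (2*R)*(81 - 8*v) = 2*R*(81 - 8*v))
-F(G, -267) = -2*64*(81 - 8*(-267)) = -2*64*(81 + 2136) = -2*64*2217 = -1*283776 = -283776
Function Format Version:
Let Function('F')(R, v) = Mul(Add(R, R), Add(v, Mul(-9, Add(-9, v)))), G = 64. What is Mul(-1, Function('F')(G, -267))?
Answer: -283776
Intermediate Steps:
Function('F')(R, v) = Mul(2, R, Add(81, Mul(-8, v))) (Function('F')(R, v) = Mul(Mul(2, R), Add(v, Add(81, Mul(-9, v)))) = Mul(Mul(2, R), Add(81, Mul(-8, v))) = Mul(2, R, Add(81, Mul(-8, v))))
Mul(-1, Function('F')(G, -267)) = Mul(-1, Mul(2, 64, Add(81, Mul(-8, -267)))) = Mul(-1, Mul(2, 64, Add(81, 2136))) = Mul(-1, Mul(2, 64, 2217)) = Mul(-1, 283776) = -283776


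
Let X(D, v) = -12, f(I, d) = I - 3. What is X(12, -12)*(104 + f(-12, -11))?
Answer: -1068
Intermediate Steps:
f(I, d) = -3 + I
X(12, -12)*(104 + f(-12, -11)) = -12*(104 + (-3 - 12)) = -12*(104 - 15) = -12*89 = -1068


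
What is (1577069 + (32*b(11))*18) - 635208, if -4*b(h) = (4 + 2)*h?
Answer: 932357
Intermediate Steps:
b(h) = -3*h/2 (b(h) = -(4 + 2)*h/4 = -3*h/2)
(1577069 + (32*b(11))*18) - 635208 = (1577069 + (32*(-3/2*11))*18) - 635208 = (1577069 + (32*(-33/2))*18) - 635208 = (1577069 - 528*18) - 635208 = (1577069 - 9504) - 635208 = 1567565 - 635208 = 932357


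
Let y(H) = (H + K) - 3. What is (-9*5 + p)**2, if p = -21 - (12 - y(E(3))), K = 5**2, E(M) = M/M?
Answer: 3025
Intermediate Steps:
E(M) = 1
K = 25
y(H) = 22 + H (y(H) = (H + 25) - 3 = (25 + H) - 3 = 22 + H)
p = -10 (p = -21 - (12 - (22 + 1)) = -21 - (12 - 1*23) = -21 - (12 - 23) = -21 - 1*(-11) = -21 + 11 = -10)
(-9*5 + p)**2 = (-9*5 - 10)**2 = (-45 - 10)**2 = (-55)**2 = 3025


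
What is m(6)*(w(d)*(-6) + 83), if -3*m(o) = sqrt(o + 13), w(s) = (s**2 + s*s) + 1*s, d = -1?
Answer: -77*sqrt(19)/3 ≈ -111.88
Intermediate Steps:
w(s) = s + 2*s**2 (w(s) = (s**2 + s**2) + s = 2*s**2 + s = s + 2*s**2)
m(o) = -sqrt(13 + o)/3 (m(o) = -sqrt(o + 13)/3 = -sqrt(13 + o)/3)
m(6)*(w(d)*(-6) + 83) = (-sqrt(13 + 6)/3)*(-(1 + 2*(-1))*(-6) + 83) = (-sqrt(19)/3)*(-(1 - 2)*(-6) + 83) = (-sqrt(19)/3)*(-1*(-1)*(-6) + 83) = (-sqrt(19)/3)*(1*(-6) + 83) = (-sqrt(19)/3)*(-6 + 83) = -sqrt(19)/3*77 = -77*sqrt(19)/3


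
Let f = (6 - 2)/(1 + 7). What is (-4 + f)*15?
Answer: -105/2 ≈ -52.500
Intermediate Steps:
f = 1/2 (f = 4/8 = 4*(1/8) = 1/2 ≈ 0.50000)
(-4 + f)*15 = (-4 + 1/2)*15 = -7/2*15 = -105/2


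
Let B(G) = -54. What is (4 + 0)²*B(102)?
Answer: -864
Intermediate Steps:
(4 + 0)²*B(102) = (4 + 0)²*(-54) = 4²*(-54) = 16*(-54) = -864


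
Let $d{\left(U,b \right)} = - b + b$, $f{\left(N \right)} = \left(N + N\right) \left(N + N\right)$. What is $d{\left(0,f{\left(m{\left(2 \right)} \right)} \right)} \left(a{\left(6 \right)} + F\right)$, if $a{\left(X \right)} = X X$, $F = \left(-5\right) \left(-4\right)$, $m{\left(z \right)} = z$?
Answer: $0$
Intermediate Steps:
$f{\left(N \right)} = 4 N^{2}$ ($f{\left(N \right)} = 2 N 2 N = 4 N^{2}$)
$F = 20$
$d{\left(U,b \right)} = 0$
$a{\left(X \right)} = X^{2}$
$d{\left(0,f{\left(m{\left(2 \right)} \right)} \right)} \left(a{\left(6 \right)} + F\right) = 0 \left(6^{2} + 20\right) = 0 \left(36 + 20\right) = 0 \cdot 56 = 0$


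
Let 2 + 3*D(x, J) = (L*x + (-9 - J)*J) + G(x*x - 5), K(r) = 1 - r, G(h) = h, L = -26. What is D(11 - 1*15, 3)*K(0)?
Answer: 77/3 ≈ 25.667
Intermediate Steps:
D(x, J) = -7/3 - 26*x/3 + x**2/3 + J*(-9 - J)/3 (D(x, J) = -2/3 + ((-26*x + (-9 - J)*J) + (x*x - 5))/3 = -2/3 + ((-26*x + J*(-9 - J)) + (x**2 - 5))/3 = -2/3 + ((-26*x + J*(-9 - J)) + (-5 + x**2))/3 = -2/3 + (-5 + x**2 - 26*x + J*(-9 - J))/3 = -2/3 + (-5/3 - 26*x/3 + x**2/3 + J*(-9 - J)/3) = -7/3 - 26*x/3 + x**2/3 + J*(-9 - J)/3)
D(11 - 1*15, 3)*K(0) = (-7/3 - 3*3 - 26*(11 - 1*15)/3 - 1/3*3**2 + (11 - 1*15)**2/3)*(1 - 1*0) = (-7/3 - 9 - 26*(11 - 15)/3 - 1/3*9 + (11 - 15)**2/3)*(1 + 0) = (-7/3 - 9 - 26/3*(-4) - 3 + (1/3)*(-4)**2)*1 = (-7/3 - 9 + 104/3 - 3 + (1/3)*16)*1 = (-7/3 - 9 + 104/3 - 3 + 16/3)*1 = (77/3)*1 = 77/3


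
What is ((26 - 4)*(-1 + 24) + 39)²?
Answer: 297025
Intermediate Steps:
((26 - 4)*(-1 + 24) + 39)² = (22*23 + 39)² = (506 + 39)² = 545² = 297025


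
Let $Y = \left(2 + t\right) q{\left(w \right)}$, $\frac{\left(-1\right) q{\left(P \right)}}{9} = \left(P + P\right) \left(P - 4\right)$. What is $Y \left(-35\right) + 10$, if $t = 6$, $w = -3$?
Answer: $105850$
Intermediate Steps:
$q{\left(P \right)} = - 18 P \left(-4 + P\right)$ ($q{\left(P \right)} = - 9 \left(P + P\right) \left(P - 4\right) = - 9 \cdot 2 P \left(-4 + P\right) = - 18 P \left(-4 + P\right)$)
$Y = -3024$ ($Y = \left(2 + 6\right) 18 \left(-3\right) \left(4 - -3\right) = 8 \cdot 18 \left(-3\right) \left(4 + 3\right) = 8 \cdot 18 \left(-3\right) 7 = 8 \left(-378\right) = -3024$)
$Y \left(-35\right) + 10 = \left(-3024\right) \left(-35\right) + 10 = 105840 + 10 = 105850$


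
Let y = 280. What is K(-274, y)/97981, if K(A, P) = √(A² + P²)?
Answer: 2*√38369/97981 ≈ 0.0039983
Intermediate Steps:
K(-274, y)/97981 = √((-274)² + 280²)/97981 = √(75076 + 78400)*(1/97981) = √153476*(1/97981) = (2*√38369)*(1/97981) = 2*√38369/97981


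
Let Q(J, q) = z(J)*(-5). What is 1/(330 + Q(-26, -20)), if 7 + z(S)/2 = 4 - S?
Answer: 1/100 ≈ 0.010000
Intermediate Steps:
z(S) = -6 - 2*S (z(S) = -14 + 2*(4 - S) = -14 + (8 - 2*S) = -6 - 2*S)
Q(J, q) = 30 + 10*J (Q(J, q) = (-6 - 2*J)*(-5) = 30 + 10*J)
1/(330 + Q(-26, -20)) = 1/(330 + (30 + 10*(-26))) = 1/(330 + (30 - 260)) = 1/(330 - 230) = 1/100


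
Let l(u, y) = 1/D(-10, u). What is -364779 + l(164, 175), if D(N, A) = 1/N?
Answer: -364789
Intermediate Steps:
l(u, y) = -10 (l(u, y) = 1/(1/(-10)) = 1/(-⅒) = -10)
-364779 + l(164, 175) = -364779 - 10 = -364789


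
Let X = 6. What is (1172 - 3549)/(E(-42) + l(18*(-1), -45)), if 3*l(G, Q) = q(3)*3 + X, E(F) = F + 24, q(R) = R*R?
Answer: 2377/7 ≈ 339.57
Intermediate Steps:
q(R) = R²
E(F) = 24 + F
l(G, Q) = 11 (l(G, Q) = (3²*3 + 6)/3 = (9*3 + 6)/3 = (27 + 6)/3 = (⅓)*33 = 11)
(1172 - 3549)/(E(-42) + l(18*(-1), -45)) = (1172 - 3549)/((24 - 42) + 11) = -2377/(-18 + 11) = -2377/(-7) = -2377*(-⅐) = 2377/7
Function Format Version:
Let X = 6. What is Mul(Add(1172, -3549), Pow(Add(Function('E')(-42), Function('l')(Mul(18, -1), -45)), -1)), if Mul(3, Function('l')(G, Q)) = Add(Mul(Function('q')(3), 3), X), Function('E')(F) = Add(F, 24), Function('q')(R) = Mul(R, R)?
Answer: Rational(2377, 7) ≈ 339.57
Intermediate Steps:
Function('q')(R) = Pow(R, 2)
Function('E')(F) = Add(24, F)
Function('l')(G, Q) = 11 (Function('l')(G, Q) = Mul(Rational(1, 3), Add(Mul(Pow(3, 2), 3), 6)) = Mul(Rational(1, 3), Add(Mul(9, 3), 6)) = Mul(Rational(1, 3), Add(27, 6)) = Mul(Rational(1, 3), 33) = 11)
Mul(Add(1172, -3549), Pow(Add(Function('E')(-42), Function('l')(Mul(18, -1), -45)), -1)) = Mul(Add(1172, -3549), Pow(Add(Add(24, -42), 11), -1)) = Mul(-2377, Pow(Add(-18, 11), -1)) = Mul(-2377, Pow(-7, -1)) = Mul(-2377, Rational(-1, 7)) = Rational(2377, 7)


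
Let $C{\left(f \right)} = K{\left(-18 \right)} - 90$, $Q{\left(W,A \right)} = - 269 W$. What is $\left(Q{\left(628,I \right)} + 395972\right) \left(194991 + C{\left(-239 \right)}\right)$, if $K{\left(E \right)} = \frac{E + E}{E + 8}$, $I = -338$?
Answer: $44251140384$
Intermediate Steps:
$K{\left(E \right)} = \frac{2 E}{8 + E}$
$C{\left(f \right)} = - \frac{432}{5}$ ($C{\left(f \right)} = 2 \left(-18\right) \frac{1}{8 - 18} - 90 = 2 \left(-18\right) \frac{1}{-10} - 90 = 2 \left(-18\right) \left(- \frac{1}{10}\right) - 90 = \frac{18}{5} - 90 = - \frac{432}{5}$)
$\left(Q{\left(628,I \right)} + 395972\right) \left(194991 + C{\left(-239 \right)}\right) = \left(\left(-269\right) 628 + 395972\right) \left(194991 - \frac{432}{5}\right) = \left(-168932 + 395972\right) \frac{974523}{5} = 227040 \cdot \frac{974523}{5} = 44251140384$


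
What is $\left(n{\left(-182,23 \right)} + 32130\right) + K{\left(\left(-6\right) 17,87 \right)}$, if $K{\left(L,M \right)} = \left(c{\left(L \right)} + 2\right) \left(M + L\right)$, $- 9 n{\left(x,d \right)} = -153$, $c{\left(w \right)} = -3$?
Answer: $32162$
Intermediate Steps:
$n{\left(x,d \right)} = 17$ ($n{\left(x,d \right)} = \left(- \frac{1}{9}\right) \left(-153\right) = 17$)
$K{\left(L,M \right)} = - L - M$ ($K{\left(L,M \right)} = \left(-3 + 2\right) \left(M + L\right) = - (L + M) = - L - M$)
$\left(n{\left(-182,23 \right)} + 32130\right) + K{\left(\left(-6\right) 17,87 \right)} = \left(17 + 32130\right) - \left(87 - 102\right) = 32147 - -15 = 32147 + \left(102 - 87\right) = 32147 + 15 = 32162$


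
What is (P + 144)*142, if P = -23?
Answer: 17182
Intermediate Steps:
(P + 144)*142 = (-23 + 144)*142 = 121*142 = 17182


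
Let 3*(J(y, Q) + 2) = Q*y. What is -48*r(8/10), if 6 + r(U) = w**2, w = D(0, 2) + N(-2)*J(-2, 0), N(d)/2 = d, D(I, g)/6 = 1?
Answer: -9120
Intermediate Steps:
J(y, Q) = -2 + Q*y/3 (J(y, Q) = -2 + (Q*y)/3 = -2 + Q*y/3)
D(I, g) = 6 (D(I, g) = 6*1 = 6)
N(d) = 2*d
w = 14 (w = 6 + (2*(-2))*(-2 + (1/3)*0*(-2)) = 6 - 4*(-2 + 0) = 6 - 4*(-2) = 6 + 8 = 14)
r(U) = 190 (r(U) = -6 + 14**2 = -6 + 196 = 190)
-48*r(8/10) = -48*190 = -9120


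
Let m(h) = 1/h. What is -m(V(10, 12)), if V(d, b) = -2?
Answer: ½ ≈ 0.50000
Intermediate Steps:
-m(V(10, 12)) = -1/(-2) = -1*(-½) = ½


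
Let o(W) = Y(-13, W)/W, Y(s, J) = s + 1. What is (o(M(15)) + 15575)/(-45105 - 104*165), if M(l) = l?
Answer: -25957/103775 ≈ -0.25013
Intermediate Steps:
Y(s, J) = 1 + s
o(W) = -12/W (o(W) = (1 - 13)/W = -12/W)
(o(M(15)) + 15575)/(-45105 - 104*165) = (-12/15 + 15575)/(-45105 - 104*165) = (-12*1/15 + 15575)/(-45105 - 17160) = (-⅘ + 15575)/(-62265) = (77871/5)*(-1/62265) = -25957/103775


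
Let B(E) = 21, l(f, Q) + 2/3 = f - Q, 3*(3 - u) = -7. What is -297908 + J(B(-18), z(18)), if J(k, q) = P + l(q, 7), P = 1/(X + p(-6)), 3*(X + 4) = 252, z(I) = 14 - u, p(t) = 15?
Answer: -28301164/95 ≈ -2.9791e+5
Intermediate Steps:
u = 16/3 (u = 3 - ⅓*(-7) = 3 + 7/3 = 16/3 ≈ 5.3333)
z(I) = 26/3 (z(I) = 14 - 1*16/3 = 14 - 16/3 = 26/3)
l(f, Q) = -⅔ + f - Q (l(f, Q) = -⅔ + (f - Q) = -⅔ + f - Q)
X = 80 (X = -4 + (⅓)*252 = -4 + 84 = 80)
P = 1/95 (P = 1/(80 + 15) = 1/95 ≈ 0.010526)
J(k, q) = -2182/285 + q (J(k, q) = 1/95 + (-⅔ + q - 1*7) = 1/95 + (-⅔ + q - 7) = 1/95 + (-23/3 + q) = -2182/285 + q)
-297908 + J(B(-18), z(18)) = -297908 + (-2182/285 + 26/3) = -297908 + 96/95 = -28301164/95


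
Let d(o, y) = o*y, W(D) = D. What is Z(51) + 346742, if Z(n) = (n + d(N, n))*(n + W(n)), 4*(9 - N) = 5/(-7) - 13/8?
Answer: 45002075/112 ≈ 4.0180e+5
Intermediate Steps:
N = 2147/224 (N = 9 - (5/(-7) - 13/8)/4 = 9 - (5*(-⅐) - 13*⅛)/4 = 9 - (-5/7 - 13/8)/4 = 9 - ¼*(-131/56) = 9 + 131/224 = 2147/224 ≈ 9.5848)
Z(n) = 2371*n²/112 (Z(n) = (n + 2147*n/224)*(n + n) = (2371*n/224)*(2*n) = 2371*n²/112)
Z(51) + 346742 = (2371/112)*51² + 346742 = (2371/112)*2601 + 346742 = 6166971/112 + 346742 = 45002075/112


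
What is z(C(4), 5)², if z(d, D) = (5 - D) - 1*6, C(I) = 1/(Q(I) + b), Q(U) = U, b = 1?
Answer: 36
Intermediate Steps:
C(I) = 1/(1 + I) (C(I) = 1/(I + 1) = 1/(1 + I))
z(d, D) = -1 - D (z(d, D) = (5 - D) - 6 = -1 - D)
z(C(4), 5)² = (-1 - 1*5)² = (-1 - 5)² = (-6)² = 36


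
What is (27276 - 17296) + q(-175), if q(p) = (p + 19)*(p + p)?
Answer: 64580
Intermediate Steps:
q(p) = 2*p*(19 + p) (q(p) = (19 + p)*(2*p) = 2*p*(19 + p))
(27276 - 17296) + q(-175) = (27276 - 17296) + 2*(-175)*(19 - 175) = 9980 + 2*(-175)*(-156) = 9980 + 54600 = 64580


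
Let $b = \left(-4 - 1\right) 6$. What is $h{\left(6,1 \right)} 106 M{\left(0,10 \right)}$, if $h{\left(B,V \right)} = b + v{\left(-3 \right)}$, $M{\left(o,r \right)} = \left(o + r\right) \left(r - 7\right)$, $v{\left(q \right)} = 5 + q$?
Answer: $-89040$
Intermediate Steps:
$b = -30$ ($b = \left(-5\right) 6 = -30$)
$M{\left(o,r \right)} = \left(-7 + r\right) \left(o + r\right)$ ($M{\left(o,r \right)} = \left(o + r\right) \left(-7 + r\right) = \left(-7 + r\right) \left(o + r\right)$)
$h{\left(B,V \right)} = -28$ ($h{\left(B,V \right)} = -30 + \left(5 - 3\right) = -30 + 2 = -28$)
$h{\left(6,1 \right)} 106 M{\left(0,10 \right)} = \left(-28\right) 106 \left(10^{2} - 0 - 70 + 0 \cdot 10\right) = - 2968 \left(100 + 0 - 70 + 0\right) = \left(-2968\right) 30 = -89040$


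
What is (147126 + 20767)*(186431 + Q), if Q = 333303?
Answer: 87259700462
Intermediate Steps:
(147126 + 20767)*(186431 + Q) = (147126 + 20767)*(186431 + 333303) = 167893*519734 = 87259700462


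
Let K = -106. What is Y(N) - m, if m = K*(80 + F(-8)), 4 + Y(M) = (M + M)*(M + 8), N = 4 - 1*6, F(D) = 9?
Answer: 9406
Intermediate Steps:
N = -2 (N = 4 - 6 = -2)
Y(M) = -4 + 2*M*(8 + M) (Y(M) = -4 + (M + M)*(M + 8) = -4 + (2*M)*(8 + M) = -4 + 2*M*(8 + M))
m = -9434 (m = -106*(80 + 9) = -106*89 = -9434)
Y(N) - m = (-4 + 2*(-2)² + 16*(-2)) - 1*(-9434) = (-4 + 2*4 - 32) + 9434 = (-4 + 8 - 32) + 9434 = -28 + 9434 = 9406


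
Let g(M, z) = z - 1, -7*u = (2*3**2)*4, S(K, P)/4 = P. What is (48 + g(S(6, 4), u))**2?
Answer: 66049/49 ≈ 1347.9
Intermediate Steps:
S(K, P) = 4*P
u = -72/7 (u = -2*3**2*4/7 = -2*9*4/7 = -18*4/7 = -1/7*72 = -72/7 ≈ -10.286)
g(M, z) = -1 + z
(48 + g(S(6, 4), u))**2 = (48 + (-1 - 72/7))**2 = (48 - 79/7)**2 = (257/7)**2 = 66049/49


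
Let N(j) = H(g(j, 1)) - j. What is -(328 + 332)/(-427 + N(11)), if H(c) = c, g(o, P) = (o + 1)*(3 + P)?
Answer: 22/13 ≈ 1.6923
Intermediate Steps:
g(o, P) = (1 + o)*(3 + P)
N(j) = 4 + 3*j (N(j) = (3 + 1 + 3*j + 1*j) - j = (3 + 1 + 3*j + j) - j = (4 + 4*j) - j = 4 + 3*j)
-(328 + 332)/(-427 + N(11)) = -(328 + 332)/(-427 + (4 + 3*11)) = -660/(-427 + (4 + 33)) = -660/(-427 + 37) = -660/(-390) = -660*(-1)/390 = -1*(-22/13) = 22/13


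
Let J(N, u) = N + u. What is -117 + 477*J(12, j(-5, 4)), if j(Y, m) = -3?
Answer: 4176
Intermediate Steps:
-117 + 477*J(12, j(-5, 4)) = -117 + 477*(12 - 3) = -117 + 477*9 = -117 + 4293 = 4176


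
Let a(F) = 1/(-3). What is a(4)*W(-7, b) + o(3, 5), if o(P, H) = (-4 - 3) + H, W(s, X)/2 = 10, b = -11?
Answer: -26/3 ≈ -8.6667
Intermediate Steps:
W(s, X) = 20 (W(s, X) = 2*10 = 20)
a(F) = -1/3
o(P, H) = -7 + H
a(4)*W(-7, b) + o(3, 5) = -1/3*20 + (-7 + 5) = -20/3 - 2 = -26/3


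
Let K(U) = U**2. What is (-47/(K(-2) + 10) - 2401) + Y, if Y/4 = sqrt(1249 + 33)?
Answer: -33661/14 + 4*sqrt(1282) ≈ -2261.1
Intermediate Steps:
Y = 4*sqrt(1282) (Y = 4*sqrt(1249 + 33) = 4*sqrt(1282) ≈ 143.22)
(-47/(K(-2) + 10) - 2401) + Y = (-47/((-2)**2 + 10) - 2401) + 4*sqrt(1282) = (-47/(4 + 10) - 2401) + 4*sqrt(1282) = (-47/14 - 2401) + 4*sqrt(1282) = -33661/14 + 4*sqrt(1282)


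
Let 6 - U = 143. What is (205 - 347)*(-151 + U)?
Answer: 40896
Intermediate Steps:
U = -137 (U = 6 - 1*143 = 6 - 143 = -137)
(205 - 347)*(-151 + U) = (205 - 347)*(-151 - 137) = -142*(-288) = 40896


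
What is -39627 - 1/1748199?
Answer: -69275881774/1748199 ≈ -39627.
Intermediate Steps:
-39627 - 1/1748199 = -69275881774/1748199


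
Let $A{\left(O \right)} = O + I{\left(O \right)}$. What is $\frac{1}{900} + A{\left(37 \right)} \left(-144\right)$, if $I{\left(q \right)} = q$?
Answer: $- \frac{9590399}{900} \approx -10656.0$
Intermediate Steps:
$A{\left(O \right)} = 2 O$ ($A{\left(O \right)} = O + O = 2 O$)
$\frac{1}{900} + A{\left(37 \right)} \left(-144\right) = \frac{1}{900} + 2 \cdot 37 \left(-144\right) = \frac{1}{900} + 74 \left(-144\right) = \frac{1}{900} - 10656 = - \frac{9590399}{900}$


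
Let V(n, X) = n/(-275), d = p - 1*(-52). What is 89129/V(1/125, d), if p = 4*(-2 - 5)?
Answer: -3063809375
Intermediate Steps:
p = -28 (p = 4*(-7) = -28)
d = 24 (d = -28 - 1*(-52) = -28 + 52 = 24)
V(n, X) = -n/275 (V(n, X) = n*(-1/275) = -n/275)
89129/V(1/125, d) = 89129/((-1/275/125)) = 89129/((-1/275*1/125)) = 89129/(-1/34375) = 89129*(-34375) = -3063809375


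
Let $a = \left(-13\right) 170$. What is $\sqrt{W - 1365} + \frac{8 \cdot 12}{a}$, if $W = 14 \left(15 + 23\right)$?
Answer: $- \frac{48}{1105} + 7 i \sqrt{17} \approx -0.043439 + 28.862 i$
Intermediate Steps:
$W = 532$ ($W = 14 \cdot 38 = 532$)
$a = -2210$
$\sqrt{W - 1365} + \frac{8 \cdot 12}{a} = \sqrt{532 - 1365} + \frac{8 \cdot 12}{-2210} = \sqrt{-833} + 96 \left(- \frac{1}{2210}\right) = 7 i \sqrt{17} - \frac{48}{1105} = - \frac{48}{1105} + 7 i \sqrt{17}$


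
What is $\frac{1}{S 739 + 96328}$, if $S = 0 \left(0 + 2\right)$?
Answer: $\frac{1}{96328} \approx 1.0381 \cdot 10^{-5}$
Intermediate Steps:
$S = 0$ ($S = 0 \cdot 2 = 0$)
$\frac{1}{S 739 + 96328} = \frac{1}{0 \cdot 739 + 96328} = \frac{1}{0 + 96328} = \frac{1}{96328}$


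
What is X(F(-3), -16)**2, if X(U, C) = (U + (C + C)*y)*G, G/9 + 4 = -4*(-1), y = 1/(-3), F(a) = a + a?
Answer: 0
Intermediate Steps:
F(a) = 2*a
y = -1/3 ≈ -0.33333
G = 0 (G = -36 + 9*(-4*(-1)) = -36 + 9*4 = -36 + 36 = 0)
X(U, C) = 0 (X(U, C) = (U + (C + C)*(-1/3))*0 = (U + (2*C)*(-1/3))*0 = (U - 2*C/3)*0 = 0)
X(F(-3), -16)**2 = 0**2 = 0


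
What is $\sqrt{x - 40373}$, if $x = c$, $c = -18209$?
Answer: $i \sqrt{58582} \approx 242.04 i$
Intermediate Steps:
$x = -18209$
$\sqrt{x - 40373} = \sqrt{-18209 - 40373} = \sqrt{-58582} = i \sqrt{58582}$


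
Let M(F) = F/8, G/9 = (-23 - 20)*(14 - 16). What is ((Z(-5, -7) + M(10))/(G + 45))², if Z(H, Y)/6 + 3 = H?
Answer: 34969/10732176 ≈ 0.0032583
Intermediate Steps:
Z(H, Y) = -18 + 6*H
G = 774 (G = 9*((-23 - 20)*(14 - 16)) = 9*(-43*(-2)) = 9*86 = 774)
M(F) = F/8 (M(F) = F*(⅛) = F/8)
((Z(-5, -7) + M(10))/(G + 45))² = (((-18 + 6*(-5)) + (⅛)*10)/(774 + 45))² = (((-18 - 30) + 5/4)/819)² = ((-48 + 5/4)*(1/819))² = (-187/4*1/819)² = (-187/3276)² = 34969/10732176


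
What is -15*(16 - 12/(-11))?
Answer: -2820/11 ≈ -256.36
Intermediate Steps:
-15*(16 - 12/(-11)) = -15*(16 - 12*(-1/11)) = -15*(16 + 12/11) = -15*188/11 = -2820/11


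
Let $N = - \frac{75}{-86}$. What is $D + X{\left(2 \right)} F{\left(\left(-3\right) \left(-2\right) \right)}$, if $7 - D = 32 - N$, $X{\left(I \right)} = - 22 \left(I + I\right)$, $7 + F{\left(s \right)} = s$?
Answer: $\frac{5493}{86} \approx 63.872$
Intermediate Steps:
$F{\left(s \right)} = -7 + s$
$N = \frac{75}{86}$ ($N = \left(-75\right) \left(- \frac{1}{86}\right) = \frac{75}{86} \approx 0.87209$)
$X{\left(I \right)} = - 44 I$ ($X{\left(I \right)} = - 22 \cdot 2 I = - 44 I$)
$D = - \frac{2075}{86}$ ($D = 7 - \left(32 - \frac{75}{86}\right) = 7 - \frac{2677}{86} = - \frac{2075}{86} \approx -24.128$)
$D + X{\left(2 \right)} F{\left(\left(-3\right) \left(-2\right) \right)} = - \frac{2075}{86} + \left(-44\right) 2 \left(-7 - -6\right) = - \frac{2075}{86} - 88 \left(-7 + 6\right) = - \frac{2075}{86} - -88 = - \frac{2075}{86} + 88 = \frac{5493}{86}$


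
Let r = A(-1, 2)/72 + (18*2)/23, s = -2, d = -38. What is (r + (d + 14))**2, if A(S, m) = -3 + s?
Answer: 1388829289/2742336 ≈ 506.44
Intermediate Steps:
A(S, m) = -5 (A(S, m) = -3 - 2 = -5)
r = 2477/1656 (r = -5/72 + (18*2)/23 = -5*1/72 + 36*(1/23) = -5/72 + 36/23 = 2477/1656 ≈ 1.4958)
(r + (d + 14))**2 = (2477/1656 + (-38 + 14))**2 = (2477/1656 - 24)**2 = (-37267/1656)**2 = 1388829289/2742336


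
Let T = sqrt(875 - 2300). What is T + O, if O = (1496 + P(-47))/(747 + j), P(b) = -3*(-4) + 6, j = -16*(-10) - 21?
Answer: 757/443 + 5*I*sqrt(57) ≈ 1.7088 + 37.749*I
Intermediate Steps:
j = 139 (j = 160 - 21 = 139)
P(b) = 18 (P(b) = 12 + 6 = 18)
O = 757/443 (O = (1496 + 18)/(747 + 139) = 1514/886 = 1514*(1/886) = 757/443 ≈ 1.7088)
T = 5*I*sqrt(57) (T = sqrt(-1425) = 5*I*sqrt(57) ≈ 37.749*I)
T + O = 5*I*sqrt(57) + 757/443 = 757/443 + 5*I*sqrt(57)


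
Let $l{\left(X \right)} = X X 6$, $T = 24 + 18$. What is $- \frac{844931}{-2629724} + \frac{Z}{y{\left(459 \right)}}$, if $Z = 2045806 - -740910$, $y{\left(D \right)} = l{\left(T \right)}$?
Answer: $\frac{917154587011}{3479124852} \approx 263.62$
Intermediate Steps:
$T = 42$
$l{\left(X \right)} = 6 X^{2}$ ($l{\left(X \right)} = X^{2} \cdot 6 = 6 X^{2}$)
$y{\left(D \right)} = 10584$ ($y{\left(D \right)} = 6 \cdot 42^{2} = 6 \cdot 1764 = 10584$)
$Z = 2786716$ ($Z = 2045806 + 740910 = 2786716$)
$- \frac{844931}{-2629724} + \frac{Z}{y{\left(459 \right)}} = - \frac{844931}{-2629724} + \frac{2786716}{10584} = \left(-844931\right) \left(- \frac{1}{2629724}\right) + 2786716 \cdot \frac{1}{10584} = \frac{844931}{2629724} + \frac{696679}{2646} = \frac{917154587011}{3479124852}$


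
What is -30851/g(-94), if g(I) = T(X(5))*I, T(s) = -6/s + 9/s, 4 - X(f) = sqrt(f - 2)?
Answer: 61702/141 - 30851*sqrt(3)/282 ≈ 248.12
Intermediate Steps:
X(f) = 4 - sqrt(-2 + f) (X(f) = 4 - sqrt(f - 2) = 4 - sqrt(-2 + f))
T(s) = 3/s
g(I) = 3*I/(4 - sqrt(3)) (g(I) = (3/(4 - sqrt(-2 + 5)))*I = (3/(4 - sqrt(3)))*I = 3*I/(4 - sqrt(3)))
-30851/g(-94) = -30851/((12/13)*(-94) + (3/13)*(-94)*sqrt(3)) = -30851/(-1128/13 - 282*sqrt(3)/13)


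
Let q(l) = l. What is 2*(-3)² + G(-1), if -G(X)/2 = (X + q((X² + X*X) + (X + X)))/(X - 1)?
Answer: 17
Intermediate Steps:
G(X) = -2*(2*X² + 3*X)/(-1 + X) (G(X) = -2*(X + ((X² + X*X) + (X + X)))/(X - 1) = -2*(X + ((X² + X²) + 2*X))/(-1 + X) = -2*(X + (2*X² + 2*X))/(-1 + X) = -2*(X + (2*X + 2*X²))/(-1 + X) = -2*(2*X² + 3*X)/(-1 + X))
2*(-3)² + G(-1) = 2*(-3)² + 2*(-1)*(-3 - 2*(-1))/(-1 - 1) = 2*9 + 2*(-1)*(-3 + 2)/(-2) = 18 + 2*(-1)*(-½)*(-1) = 18 - 1 = 17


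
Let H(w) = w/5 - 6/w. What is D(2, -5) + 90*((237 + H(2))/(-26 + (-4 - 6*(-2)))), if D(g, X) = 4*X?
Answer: -1192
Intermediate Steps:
H(w) = -6/w + w/5 (H(w) = w*(⅕) - 6/w = w/5 - 6/w = -6/w + w/5)
D(2, -5) + 90*((237 + H(2))/(-26 + (-4 - 6*(-2)))) = 4*(-5) + 90*((237 + (-6/2 + (⅕)*2))/(-26 + (-4 - 6*(-2)))) = -20 + 90*((237 + (-6*½ + ⅖))/(-26 + (-4 + 12))) = -20 + 90*((237 + (-3 + ⅖))/(-26 + 8)) = -20 + 90*((237 - 13/5)/(-18)) = -20 + 90*((1172/5)*(-1/18)) = -20 + 90*(-586/45) = -20 - 1172 = -1192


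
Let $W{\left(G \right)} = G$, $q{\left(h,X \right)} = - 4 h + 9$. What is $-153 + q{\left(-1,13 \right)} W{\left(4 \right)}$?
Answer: $-101$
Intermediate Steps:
$q{\left(h,X \right)} = 9 - 4 h$
$-153 + q{\left(-1,13 \right)} W{\left(4 \right)} = -153 + \left(9 - -4\right) 4 = -153 + \left(9 + 4\right) 4 = -153 + 13 \cdot 4 = -153 + 52 = -101$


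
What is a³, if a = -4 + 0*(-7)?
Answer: -64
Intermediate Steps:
a = -4 (a = -4 + 0 = -4)
a³ = (-4)³ = -64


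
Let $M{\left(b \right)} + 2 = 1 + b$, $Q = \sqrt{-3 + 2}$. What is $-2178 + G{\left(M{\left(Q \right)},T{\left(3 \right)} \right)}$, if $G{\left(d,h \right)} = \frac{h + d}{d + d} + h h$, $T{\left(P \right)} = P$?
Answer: $- \frac{8677}{4} - \frac{3 i}{4} \approx -2169.3 - 0.75 i$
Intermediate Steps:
$Q = i$ ($Q = \sqrt{-1} = i \approx 1.0 i$)
$M{\left(b \right)} = -1 + b$ ($M{\left(b \right)} = -2 + \left(1 + b\right) = -1 + b$)
$G{\left(d,h \right)} = h^{2} + \frac{d + h}{2 d}$ ($G{\left(d,h \right)} = \frac{d + h}{2 d} + h^{2} = h^{2} + \frac{d + h}{2 d}$)
$-2178 + G{\left(M{\left(Q \right)},T{\left(3 \right)} \right)} = -2178 + \left(\frac{1}{2} + 3^{2} + \frac{1}{2} \cdot 3 \frac{1}{-1 + i}\right) = -2178 + \left(\frac{1}{2} + 9 + \frac{1}{2} \cdot 3 \frac{-1 - i}{2}\right) = -2178 + \left(\frac{1}{2} + 9 - \left(\frac{3}{4} + \frac{3 i}{4}\right)\right) = -2178 + \left(\frac{35}{4} - \frac{3 i}{4}\right) = - \frac{8677}{4} - \frac{3 i}{4}$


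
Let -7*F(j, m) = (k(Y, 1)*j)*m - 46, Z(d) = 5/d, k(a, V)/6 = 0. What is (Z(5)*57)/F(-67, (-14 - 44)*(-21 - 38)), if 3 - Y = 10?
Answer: 399/46 ≈ 8.6739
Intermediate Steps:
Y = -7 (Y = 3 - 1*10 = 3 - 10 = -7)
k(a, V) = 0 (k(a, V) = 6*0 = 0)
F(j, m) = 46/7 (F(j, m) = -((0*j)*m - 46)/7 = -(0*m - 46)/7 = -(0 - 46)/7 = -⅐*(-46) = 46/7)
(Z(5)*57)/F(-67, (-14 - 44)*(-21 - 38)) = ((5/5)*57)/(46/7) = ((5*(⅕))*57)*(7/46) = (1*57)*(7/46) = 57*(7/46) = 399/46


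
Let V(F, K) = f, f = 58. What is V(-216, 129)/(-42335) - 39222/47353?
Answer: -1663209844/2004689255 ≈ -0.82966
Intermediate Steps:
V(F, K) = 58
V(-216, 129)/(-42335) - 39222/47353 = 58/(-42335) - 39222/47353 = 58*(-1/42335) - 39222*1/47353 = -58/42335 - 39222/47353 = -1663209844/2004689255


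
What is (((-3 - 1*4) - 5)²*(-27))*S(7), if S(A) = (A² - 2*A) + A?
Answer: -163296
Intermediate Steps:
S(A) = A² - A
(((-3 - 1*4) - 5)²*(-27))*S(7) = (((-3 - 1*4) - 5)²*(-27))*(7*(-1 + 7)) = (((-3 - 4) - 5)²*(-27))*(7*6) = ((-7 - 5)²*(-27))*42 = ((-12)²*(-27))*42 = (144*(-27))*42 = -3888*42 = -163296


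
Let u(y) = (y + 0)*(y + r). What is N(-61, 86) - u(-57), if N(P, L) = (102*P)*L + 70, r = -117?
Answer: -544940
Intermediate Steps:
u(y) = y*(-117 + y) (u(y) = (y + 0)*(y - 117) = y*(-117 + y))
N(P, L) = 70 + 102*L*P (N(P, L) = 102*L*P + 70 = 70 + 102*L*P)
N(-61, 86) - u(-57) = (70 + 102*86*(-61)) - (-57)*(-117 - 57) = (70 - 535092) - (-57)*(-174) = -535022 - 1*9918 = -535022 - 9918 = -544940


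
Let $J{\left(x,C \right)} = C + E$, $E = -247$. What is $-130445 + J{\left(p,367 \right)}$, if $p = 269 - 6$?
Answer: $-130325$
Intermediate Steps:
$p = 263$ ($p = 269 - 6 = 263$)
$J{\left(x,C \right)} = -247 + C$ ($J{\left(x,C \right)} = C - 247 = -247 + C$)
$-130445 + J{\left(p,367 \right)} = -130445 + \left(-247 + 367\right) = -130445 + 120 = -130325$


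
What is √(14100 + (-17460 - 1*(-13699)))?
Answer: 7*√211 ≈ 101.68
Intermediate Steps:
√(14100 + (-17460 - 1*(-13699))) = √(14100 + (-17460 + 13699)) = √(14100 - 3761) = √10339 = 7*√211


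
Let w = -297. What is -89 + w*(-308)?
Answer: 91387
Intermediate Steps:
-89 + w*(-308) = -89 - 297*(-308) = -89 + 91476 = 91387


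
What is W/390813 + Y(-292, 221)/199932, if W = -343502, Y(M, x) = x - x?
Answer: -20206/22989 ≈ -0.87894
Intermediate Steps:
Y(M, x) = 0
W/390813 + Y(-292, 221)/199932 = -343502/390813 + 0/199932 = -343502*1/390813 + 0*(1/199932) = -20206/22989 + 0 = -20206/22989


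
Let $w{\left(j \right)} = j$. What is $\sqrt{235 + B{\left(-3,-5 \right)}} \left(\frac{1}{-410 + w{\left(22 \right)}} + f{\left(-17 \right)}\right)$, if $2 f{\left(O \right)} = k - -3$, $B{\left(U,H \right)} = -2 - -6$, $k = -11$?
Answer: $- \frac{1553 \sqrt{239}}{388} \approx -61.878$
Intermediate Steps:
$B{\left(U,H \right)} = 4$ ($B{\left(U,H \right)} = -2 + 6 = 4$)
$f{\left(O \right)} = -4$ ($f{\left(O \right)} = \frac{-11 - -3}{2} = \frac{-11 + 3}{2} = \frac{1}{2} \left(-8\right) = -4$)
$\sqrt{235 + B{\left(-3,-5 \right)}} \left(\frac{1}{-410 + w{\left(22 \right)}} + f{\left(-17 \right)}\right) = \sqrt{235 + 4} \left(\frac{1}{-410 + 22} - 4\right) = \sqrt{239} \left(\frac{1}{-388} - 4\right) = \sqrt{239} \left(- \frac{1}{388} - 4\right) = \sqrt{239} \left(- \frac{1553}{388}\right) = - \frac{1553 \sqrt{239}}{388}$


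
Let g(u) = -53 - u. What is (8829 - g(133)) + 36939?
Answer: 45954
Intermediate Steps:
(8829 - g(133)) + 36939 = (8829 - (-53 - 1*133)) + 36939 = (8829 - (-53 - 133)) + 36939 = (8829 - 1*(-186)) + 36939 = (8829 + 186) + 36939 = 9015 + 36939 = 45954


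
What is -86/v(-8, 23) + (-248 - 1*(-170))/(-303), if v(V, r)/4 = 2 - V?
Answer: -3823/2020 ≈ -1.8926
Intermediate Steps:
v(V, r) = 8 - 4*V (v(V, r) = 4*(2 - V) = 8 - 4*V)
-86/v(-8, 23) + (-248 - 1*(-170))/(-303) = -86/(8 - 4*(-8)) + (-248 - 1*(-170))/(-303) = -86/(8 + 32) + (-248 + 170)*(-1/303) = -86/40 - 78*(-1/303) = -86*1/40 + 26/101 = -43/20 + 26/101 = -3823/2020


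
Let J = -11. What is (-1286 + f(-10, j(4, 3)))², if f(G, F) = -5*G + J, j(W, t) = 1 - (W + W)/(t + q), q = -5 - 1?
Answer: 1555009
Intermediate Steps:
q = -6
j(W, t) = 1 - 2*W/(-6 + t) (j(W, t) = 1 - (W + W)/(t - 6) = 1 - 2*W/(-6 + t))
f(G, F) = -11 - 5*G (f(G, F) = -5*G - 11 = -11 - 5*G)
(-1286 + f(-10, j(4, 3)))² = (-1286 + (-11 - 5*(-10)))² = (-1286 + (-11 + 50))² = (-1286 + 39)² = (-1247)² = 1555009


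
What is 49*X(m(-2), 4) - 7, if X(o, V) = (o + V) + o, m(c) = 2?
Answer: 385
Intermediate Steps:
X(o, V) = V + 2*o (X(o, V) = (V + o) + o = V + 2*o)
49*X(m(-2), 4) - 7 = 49*(4 + 2*2) - 7 = 49*(4 + 4) - 7 = 49*8 - 7 = 392 - 7 = 385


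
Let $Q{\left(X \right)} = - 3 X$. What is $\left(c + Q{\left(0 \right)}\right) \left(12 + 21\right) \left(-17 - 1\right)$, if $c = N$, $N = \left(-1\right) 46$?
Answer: $27324$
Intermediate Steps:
$N = -46$
$c = -46$
$\left(c + Q{\left(0 \right)}\right) \left(12 + 21\right) \left(-17 - 1\right) = \left(-46 - 0\right) \left(12 + 21\right) \left(-17 - 1\right) = \left(-46 + 0\right) 33 \left(-18\right) = \left(-46\right) \left(-594\right) = 27324$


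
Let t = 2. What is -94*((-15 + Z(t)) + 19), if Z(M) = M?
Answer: -564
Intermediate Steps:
-94*((-15 + Z(t)) + 19) = -94*((-15 + 2) + 19) = -94*(-13 + 19) = -94*6 = -564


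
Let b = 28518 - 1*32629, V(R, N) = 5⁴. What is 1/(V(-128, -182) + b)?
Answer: -1/3486 ≈ -0.00028686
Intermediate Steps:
V(R, N) = 625
b = -4111 (b = 28518 - 32629 = -4111)
1/(V(-128, -182) + b) = 1/(625 - 4111) = 1/(-3486) = -1/3486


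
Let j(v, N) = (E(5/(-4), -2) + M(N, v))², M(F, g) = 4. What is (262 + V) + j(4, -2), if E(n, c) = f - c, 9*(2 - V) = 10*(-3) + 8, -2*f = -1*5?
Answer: 12193/36 ≈ 338.69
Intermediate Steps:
f = 5/2 (f = -(-1)*5/2 = -½*(-5) = 5/2 ≈ 2.5000)
V = 40/9 (V = 2 - (10*(-3) + 8)/9 = 2 - (-30 + 8)/9 = 2 - ⅑*(-22) = 2 + 22/9 = 40/9 ≈ 4.4444)
E(n, c) = 5/2 - c
j(v, N) = 289/4 (j(v, N) = ((5/2 - 1*(-2)) + 4)² = ((5/2 + 2) + 4)² = (9/2 + 4)² = (17/2)² = 289/4)
(262 + V) + j(4, -2) = (262 + 40/9) + 289/4 = 2398/9 + 289/4 = 12193/36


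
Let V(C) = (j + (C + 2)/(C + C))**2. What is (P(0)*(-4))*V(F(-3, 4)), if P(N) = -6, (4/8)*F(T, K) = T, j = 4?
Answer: 1352/3 ≈ 450.67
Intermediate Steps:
F(T, K) = 2*T
V(C) = (4 + (2 + C)/(2*C))**2 (V(C) = (4 + (C + 2)/(C + C))**2 = (4 + (2 + C)/((2*C)))**2 = (4 + (2 + C)*(1/(2*C)))**2 = (4 + (2 + C)/(2*C))**2)
(P(0)*(-4))*V(F(-3, 4)) = (-6*(-4))*((2 + 9*(2*(-3)))**2/(4*(2*(-3))**2)) = 24*((1/4)*(2 + 9*(-6))**2/(-6)**2) = 24*((1/4)*(1/36)*(2 - 54)**2) = 24*((1/4)*(1/36)*(-52)**2) = 24*((1/4)*(1/36)*2704) = 24*(169/9) = 1352/3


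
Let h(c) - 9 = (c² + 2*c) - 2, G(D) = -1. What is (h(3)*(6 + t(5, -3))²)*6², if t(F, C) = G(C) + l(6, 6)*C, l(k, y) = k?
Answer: 133848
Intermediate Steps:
t(F, C) = -1 + 6*C
h(c) = 7 + c² + 2*c (h(c) = 9 + ((c² + 2*c) - 2) = 9 + (-2 + c² + 2*c) = 7 + c² + 2*c)
(h(3)*(6 + t(5, -3))²)*6² = ((7 + 3² + 2*3)*(6 + (-1 + 6*(-3)))²)*6² = ((7 + 9 + 6)*(6 + (-1 - 18))²)*36 = (22*(6 - 19)²)*36 = (22*(-13)²)*36 = (22*169)*36 = 3718*36 = 133848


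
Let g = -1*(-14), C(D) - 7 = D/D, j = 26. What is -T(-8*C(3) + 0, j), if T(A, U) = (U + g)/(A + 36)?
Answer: 10/7 ≈ 1.4286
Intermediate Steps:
C(D) = 8 (C(D) = 7 + D/D = 7 + 1 = 8)
g = 14
T(A, U) = (14 + U)/(36 + A) (T(A, U) = (U + 14)/(A + 36) = (14 + U)/(36 + A))
-T(-8*C(3) + 0, j) = -(14 + 26)/(36 + (-8*8 + 0)) = -40/(36 + (-64 + 0)) = -40/(36 - 64) = -40/(-28) = -(-1)*40/28 = -1*(-10/7) = 10/7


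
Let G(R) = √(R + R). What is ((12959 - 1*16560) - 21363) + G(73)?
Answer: -24964 + √146 ≈ -24952.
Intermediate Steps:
G(R) = √2*√R (G(R) = √(2*R) = √2*√R)
((12959 - 1*16560) - 21363) + G(73) = ((12959 - 1*16560) - 21363) + √2*√73 = ((12959 - 16560) - 21363) + √146 = (-3601 - 21363) + √146 = -24964 + √146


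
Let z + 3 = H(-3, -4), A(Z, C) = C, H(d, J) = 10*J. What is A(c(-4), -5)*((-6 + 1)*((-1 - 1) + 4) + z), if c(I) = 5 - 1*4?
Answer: 265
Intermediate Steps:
c(I) = 1 (c(I) = 5 - 4 = 1)
z = -43 (z = -3 + 10*(-4) = -3 - 40 = -43)
A(c(-4), -5)*((-6 + 1)*((-1 - 1) + 4) + z) = -5*((-6 + 1)*((-1 - 1) + 4) - 43) = -5*(-5*(-2 + 4) - 43) = -5*(-5*2 - 43) = -5*(-10 - 43) = -5*(-53) = 265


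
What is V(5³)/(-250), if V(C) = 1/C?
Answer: -1/31250 ≈ -3.2000e-5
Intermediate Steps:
V(5³)/(-250) = 1/(5³*(-250)) = -1/250/125 = (1/125)*(-1/250) = -1/31250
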